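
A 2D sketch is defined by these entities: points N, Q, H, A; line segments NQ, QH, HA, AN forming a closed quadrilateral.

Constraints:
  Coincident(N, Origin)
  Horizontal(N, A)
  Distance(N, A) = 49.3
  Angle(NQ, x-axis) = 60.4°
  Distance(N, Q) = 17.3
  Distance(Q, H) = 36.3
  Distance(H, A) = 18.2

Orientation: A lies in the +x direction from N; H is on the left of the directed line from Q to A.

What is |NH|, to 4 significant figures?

48.10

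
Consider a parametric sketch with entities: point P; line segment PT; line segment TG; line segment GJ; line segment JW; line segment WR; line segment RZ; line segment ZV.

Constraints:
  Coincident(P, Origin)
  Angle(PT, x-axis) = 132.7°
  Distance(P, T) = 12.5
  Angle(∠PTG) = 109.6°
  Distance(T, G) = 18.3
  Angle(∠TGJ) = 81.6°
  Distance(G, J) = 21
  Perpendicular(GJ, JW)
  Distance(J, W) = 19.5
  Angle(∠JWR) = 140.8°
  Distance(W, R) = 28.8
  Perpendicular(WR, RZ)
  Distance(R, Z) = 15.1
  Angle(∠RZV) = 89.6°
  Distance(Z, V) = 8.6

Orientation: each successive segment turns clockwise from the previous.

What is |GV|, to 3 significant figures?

25.9

P is at the origin; PT runs at 132.7° with length 12.5, so T = (-8.48, 9.19). ∠PTG = 109.6° gives TG at 62.3° from the x-axis; with |TG| = 18.3, G = (0.0296, 25.4). ∠TGJ = 81.6° gives GJ at -36.1° from the x-axis; with |GJ| = 21.0, J = (17.0, 13.0). The perpendicularity gives JW at right angles to GJ, so JW runs at -126°; with |JW| = 19.5, W = (5.51, -2.74). ∠JWR = 140.8° gives WR at -165° from the x-axis; with |WR| = 28.8, R = (-22.3, -10.0). WR is perpendicular to RZ, so RZ runs at 105°; with |RZ| = 15.1, Z = (-26.2, 4.56). ∠RZV = 89.6° gives ZV at 14.3° from the x-axis; with |ZV| = 8.6, V = (-17.8, 6.68). Then |GV| = |V − G| = 25.9.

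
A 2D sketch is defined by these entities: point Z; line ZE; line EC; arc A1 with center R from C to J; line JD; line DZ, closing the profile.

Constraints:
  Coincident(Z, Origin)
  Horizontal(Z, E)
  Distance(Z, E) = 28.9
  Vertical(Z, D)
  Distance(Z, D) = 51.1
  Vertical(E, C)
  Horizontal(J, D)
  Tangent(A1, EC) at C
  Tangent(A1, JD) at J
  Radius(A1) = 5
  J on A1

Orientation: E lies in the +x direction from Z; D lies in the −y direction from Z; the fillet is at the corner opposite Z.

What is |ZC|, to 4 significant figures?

54.41

The virtual corner opposite Z is at (28.90, -51.10). The tangent condition forces RC to be normal to EC and since A1 is tangent to JD there, RJ ⟂ JD, with radius 5.0, so the center R sits 5.0 in from both sides at R = (23.90, -46.10). That places the tangent points at C = (28.90, -46.10) on EC and J = (23.90, -51.10) on JD. Then |ZC| = |C − Z| = 54.41.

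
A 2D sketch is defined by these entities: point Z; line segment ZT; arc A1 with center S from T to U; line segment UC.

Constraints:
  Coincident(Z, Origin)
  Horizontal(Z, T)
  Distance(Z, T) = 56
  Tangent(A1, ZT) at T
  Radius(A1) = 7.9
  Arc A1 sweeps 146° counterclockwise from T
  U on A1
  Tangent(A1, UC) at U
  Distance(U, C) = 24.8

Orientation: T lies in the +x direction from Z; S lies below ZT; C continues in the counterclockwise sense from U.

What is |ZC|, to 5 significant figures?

77.501

Z is at the origin; Z and T share the same y with |ZT| = 56.0 and T on the +x side, so T = (56.000, 0.0000). Since A1 is tangent to ZT there, ST ⟂ ZT, so S = T + (0, -7.9) = (56.000, -7.9000). On A1, T sits at bearing 90° from S; a 146° counterclockwise sweep puts U at bearing 236°, so U = S + 7.9·(cos 236°, sin 236°) = (51.582, -14.449). Since A1 is tangent to UC there, SU ⟂ UC, so UC runs along (−sin 236°, cos 236°); with |UC| = 24.8, C = (72.143, -28.317). Then |ZC| = |C − Z| = 77.501.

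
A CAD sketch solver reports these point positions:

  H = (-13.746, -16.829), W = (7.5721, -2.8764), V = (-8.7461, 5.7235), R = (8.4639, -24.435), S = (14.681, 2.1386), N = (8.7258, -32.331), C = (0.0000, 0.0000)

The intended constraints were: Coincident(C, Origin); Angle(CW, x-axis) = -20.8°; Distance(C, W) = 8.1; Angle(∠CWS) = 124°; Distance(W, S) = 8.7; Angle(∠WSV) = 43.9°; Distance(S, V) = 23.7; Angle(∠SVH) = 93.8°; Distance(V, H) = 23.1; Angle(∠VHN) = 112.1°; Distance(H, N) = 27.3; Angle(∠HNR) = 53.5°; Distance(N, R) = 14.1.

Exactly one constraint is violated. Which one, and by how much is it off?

Distance(N, R) = 14.1 — off by 6.20.

C = (0.00, 0.00) ✓; CW at -20.80° ✓; |CW| = 8.100 ✓; ∠CWS = 124.0° ✓; |WS| = 8.700 ✓; ∠WSV = 43.90° ✓; |SV| = 23.70 ✓; ∠SVH = 93.80° ✓; |VH| = 23.10 ✓; ∠VHN = 112.1° ✓; |HN| = 27.30 ✓; ∠HNR = 53.50° ✓; |NR| = 7.900 ✗.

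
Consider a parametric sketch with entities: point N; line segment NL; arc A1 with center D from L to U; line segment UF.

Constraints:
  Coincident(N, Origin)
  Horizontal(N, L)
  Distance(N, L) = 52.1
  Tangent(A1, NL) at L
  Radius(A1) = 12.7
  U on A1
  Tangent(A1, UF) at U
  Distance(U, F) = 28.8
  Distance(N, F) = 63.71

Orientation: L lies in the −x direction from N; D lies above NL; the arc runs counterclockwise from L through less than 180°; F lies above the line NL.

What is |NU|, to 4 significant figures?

42.71

N is at the origin; NL is horizontal with |NL| = 52.1 and L on the −x side, so L = (-52.10, 0.000). A1 meets NL tangentially, so DL is at right angles to NL, so D = L + (0, 12.7) = (-52.10, 12.70). Since DU ⟂ UF (tangency), |DF| = √(12.7² + 28.8²) = 31.48 regardless of where U sits on A1. So F lies on both circle(N, 63.71) and circle(D, 31.48); the above-NL intersection is F = (-46.40, 43.66). U is the foot of the tangent from F: U = (-39.74, 15.64).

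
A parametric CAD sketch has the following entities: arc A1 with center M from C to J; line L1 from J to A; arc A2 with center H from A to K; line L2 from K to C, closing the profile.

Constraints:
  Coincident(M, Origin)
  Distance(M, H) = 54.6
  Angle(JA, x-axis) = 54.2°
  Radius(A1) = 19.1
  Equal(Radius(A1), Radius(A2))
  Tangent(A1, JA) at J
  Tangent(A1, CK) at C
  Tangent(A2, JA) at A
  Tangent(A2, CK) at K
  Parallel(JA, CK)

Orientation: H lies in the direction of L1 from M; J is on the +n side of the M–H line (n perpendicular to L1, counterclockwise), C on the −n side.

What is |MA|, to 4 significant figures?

57.84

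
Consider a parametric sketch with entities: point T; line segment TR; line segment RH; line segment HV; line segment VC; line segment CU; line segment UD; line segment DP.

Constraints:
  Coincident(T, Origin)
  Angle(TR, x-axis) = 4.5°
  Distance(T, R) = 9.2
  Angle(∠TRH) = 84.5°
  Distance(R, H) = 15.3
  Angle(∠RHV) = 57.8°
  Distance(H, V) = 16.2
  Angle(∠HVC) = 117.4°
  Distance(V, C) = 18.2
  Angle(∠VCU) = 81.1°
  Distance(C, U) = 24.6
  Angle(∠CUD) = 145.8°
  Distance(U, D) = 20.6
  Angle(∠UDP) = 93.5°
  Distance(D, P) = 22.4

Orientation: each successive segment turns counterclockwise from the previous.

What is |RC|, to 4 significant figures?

16.73

T is at the origin; TR runs at 4.5° with length 9.2, so R = (9.172, 0.7218). ∠TRH = 84.5° gives RH at 100.0° from the x-axis; with |RH| = 15.3, H = (6.515, 15.79). ∠RHV = 57.8° gives HV at -137.8° from the x-axis; with |HV| = 16.2, V = (-5.486, 4.908). ∠HVC = 117.4° gives VC at -75.20° from the x-axis; with |VC| = 18.2, C = (-0.8371, -12.69). Then |RC| = |C − R| = 16.73.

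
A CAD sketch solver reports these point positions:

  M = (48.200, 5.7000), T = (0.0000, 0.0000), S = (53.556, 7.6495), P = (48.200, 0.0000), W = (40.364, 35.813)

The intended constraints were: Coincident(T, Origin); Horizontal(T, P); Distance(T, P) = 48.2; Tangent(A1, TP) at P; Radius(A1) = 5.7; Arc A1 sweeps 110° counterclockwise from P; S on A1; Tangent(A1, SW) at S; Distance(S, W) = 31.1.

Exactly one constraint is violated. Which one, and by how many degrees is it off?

Tangent(A1, SW) at S — off by 5.10°.

T = (0.00, 0.00) ✓; T.y = 0.00, P.y = 0.00 ✓; |TP| = 48.20 ✓; ∠(MP, PT) = 90.00° ✓; |MP| = 5.700 ✓; bearing(M→S) − bearing(M→P) = 110.0° ✓; |MS| = 5.700 ✓; ∠(MS, SW) = 84.90° ✗; |SW| = 31.10 ✓.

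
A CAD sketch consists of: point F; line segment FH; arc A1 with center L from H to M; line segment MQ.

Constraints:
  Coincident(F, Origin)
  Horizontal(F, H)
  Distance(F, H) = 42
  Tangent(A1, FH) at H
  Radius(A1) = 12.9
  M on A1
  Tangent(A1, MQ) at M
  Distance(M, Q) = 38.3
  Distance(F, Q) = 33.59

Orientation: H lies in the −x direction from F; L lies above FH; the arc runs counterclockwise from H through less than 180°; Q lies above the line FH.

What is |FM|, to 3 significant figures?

32.7

Checks: |LM| = 12.90 ✓; ∠(LM, MQ) = 90.00° ✓; |MQ| = 38.30 ✓; |FQ| = 33.59 ✓.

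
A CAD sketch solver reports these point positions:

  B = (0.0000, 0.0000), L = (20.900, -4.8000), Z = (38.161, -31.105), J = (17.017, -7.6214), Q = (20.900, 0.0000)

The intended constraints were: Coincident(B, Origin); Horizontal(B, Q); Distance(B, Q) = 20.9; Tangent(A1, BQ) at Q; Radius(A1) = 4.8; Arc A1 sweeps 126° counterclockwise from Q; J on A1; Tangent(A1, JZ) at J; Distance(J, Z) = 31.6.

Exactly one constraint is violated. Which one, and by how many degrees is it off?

Tangent(A1, JZ) at J — off by 6.00°.

B = (0.00, 0.00) ✓; B.y = 0.00, Q.y = 0.00 ✓; |BQ| = 20.90 ✓; ∠(LQ, QB) = 90.00° ✓; |LQ| = 4.800 ✓; bearing(L→J) − bearing(L→Q) = 126.0° ✓; |LJ| = 4.800 ✓; ∠(LJ, JZ) = 84.00° ✗; |JZ| = 31.60 ✓.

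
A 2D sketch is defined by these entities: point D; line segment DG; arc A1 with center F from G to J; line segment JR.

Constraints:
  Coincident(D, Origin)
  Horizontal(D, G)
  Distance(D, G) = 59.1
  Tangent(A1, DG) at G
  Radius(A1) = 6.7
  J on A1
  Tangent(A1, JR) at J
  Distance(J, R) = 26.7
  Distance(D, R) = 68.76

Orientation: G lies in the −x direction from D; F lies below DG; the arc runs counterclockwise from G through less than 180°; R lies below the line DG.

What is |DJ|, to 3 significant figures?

66.1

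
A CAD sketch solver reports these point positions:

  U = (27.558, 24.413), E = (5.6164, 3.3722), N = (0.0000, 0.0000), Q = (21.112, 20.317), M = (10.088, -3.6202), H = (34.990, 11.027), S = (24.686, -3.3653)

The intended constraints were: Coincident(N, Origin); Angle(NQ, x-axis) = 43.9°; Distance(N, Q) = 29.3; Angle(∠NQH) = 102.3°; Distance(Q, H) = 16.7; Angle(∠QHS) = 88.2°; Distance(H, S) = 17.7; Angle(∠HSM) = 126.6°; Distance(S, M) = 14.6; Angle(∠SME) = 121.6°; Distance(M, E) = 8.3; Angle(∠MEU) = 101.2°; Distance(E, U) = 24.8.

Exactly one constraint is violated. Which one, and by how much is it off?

Distance(E, U) = 24.8 — off by 5.60.

N = (0.00, 0.00) ✓; NQ at 43.90° ✓; |NQ| = 29.30 ✓; ∠NQH = 102.3° ✓; |QH| = 16.70 ✓; ∠QHS = 88.20° ✓; |HS| = 17.70 ✓; ∠HSM = 126.6° ✓; |SM| = 14.60 ✓; ∠SME = 121.6° ✓; |ME| = 8.300 ✓; ∠MEU = 101.2° ✓; |EU| = 30.40 ✗.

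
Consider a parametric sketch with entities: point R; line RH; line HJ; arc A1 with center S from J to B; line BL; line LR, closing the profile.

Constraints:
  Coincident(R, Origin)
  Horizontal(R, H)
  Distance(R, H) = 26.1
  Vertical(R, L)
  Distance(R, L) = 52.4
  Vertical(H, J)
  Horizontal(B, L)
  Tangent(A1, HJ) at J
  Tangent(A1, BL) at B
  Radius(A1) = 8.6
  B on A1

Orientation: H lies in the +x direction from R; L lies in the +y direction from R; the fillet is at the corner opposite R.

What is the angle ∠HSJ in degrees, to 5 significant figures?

78.891°

R is at the origin; R and H share the same y with |RH| = 26.1 and H on the +x side, so H = (26.100, 0.0000). R and L share the same x with |RL| = 52.4 and L on the +y side, so L = (0.0000, 52.400). The virtual corner opposite R is at (26.100, 52.400). Since A1 is tangent to HJ there, SJ ⟂ HJ and A1 meets BL tangentially, so SB is at right angles to BL, with radius 8.6, so the center S sits 8.6 in from both sides at S = (17.500, 43.800). That places the tangent points at J = (26.100, 43.800) on HJ and B = (17.500, 52.400) on BL. Then cos ∠HSJ = SH·SJ / (|SH||SJ|), giving 78.891°.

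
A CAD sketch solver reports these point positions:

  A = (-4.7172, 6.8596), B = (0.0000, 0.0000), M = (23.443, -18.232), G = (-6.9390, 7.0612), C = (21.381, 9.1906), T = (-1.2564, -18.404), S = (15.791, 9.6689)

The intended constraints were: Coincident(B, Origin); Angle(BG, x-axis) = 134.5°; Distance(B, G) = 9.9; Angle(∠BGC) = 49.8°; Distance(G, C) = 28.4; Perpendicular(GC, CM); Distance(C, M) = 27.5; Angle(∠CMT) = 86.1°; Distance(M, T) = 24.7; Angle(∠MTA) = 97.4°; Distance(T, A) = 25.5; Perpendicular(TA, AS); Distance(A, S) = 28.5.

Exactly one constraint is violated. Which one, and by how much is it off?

Distance(A, S) = 28.5 — off by 7.80.

B = (0.00, 0.00) ✓; BG at 134.5° ✓; |BG| = 9.900 ✓; ∠BGC = 49.80° ✓; |GC| = 28.40 ✓; ∠(GC, CM) = 90.00° ✓; |CM| = 27.50 ✓; ∠CMT = 86.10° ✓; |MT| = 24.70 ✓; ∠MTA = 97.40° ✓; |TA| = 25.50 ✓; ∠(TA, AS) = 90.00° ✓; |AS| = 20.70 ✗.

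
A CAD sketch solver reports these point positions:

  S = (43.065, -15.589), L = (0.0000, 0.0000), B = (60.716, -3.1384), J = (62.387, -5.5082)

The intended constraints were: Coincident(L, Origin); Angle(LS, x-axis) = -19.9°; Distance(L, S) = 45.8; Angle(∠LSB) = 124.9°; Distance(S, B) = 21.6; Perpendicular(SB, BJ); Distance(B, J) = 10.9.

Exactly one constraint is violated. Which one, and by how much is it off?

Distance(B, J) = 10.9 — off by 8.00.

L = (0.00, 0.00) ✓; LS at -19.90° ✓; |LS| = 45.80 ✓; ∠LSB = 124.9° ✓; |SB| = 21.60 ✓; ∠(SB, BJ) = 90.01° ✓; |BJ| = 2.900 ✗.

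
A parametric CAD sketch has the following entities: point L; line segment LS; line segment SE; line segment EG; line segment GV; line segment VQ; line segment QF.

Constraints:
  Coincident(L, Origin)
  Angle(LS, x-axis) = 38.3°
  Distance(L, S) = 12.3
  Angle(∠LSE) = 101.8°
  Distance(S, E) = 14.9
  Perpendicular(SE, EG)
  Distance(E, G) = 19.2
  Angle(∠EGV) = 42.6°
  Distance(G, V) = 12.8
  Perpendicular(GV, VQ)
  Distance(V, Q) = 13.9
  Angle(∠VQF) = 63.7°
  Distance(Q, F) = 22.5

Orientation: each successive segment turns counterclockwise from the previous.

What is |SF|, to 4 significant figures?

31.65

L is at the origin; LS runs at 38.3° with length 12.3, so S = (9.653, 7.623). ∠LSE = 101.8° gives SE at 116.5° from the x-axis; with |SE| = 14.9, E = (3.004, 20.96). The perpendicularity gives EG at right angles to SE, so EG runs at -153.5°; with |EG| = 19.2, G = (-14.18, 12.39). ∠EGV = 42.6° gives GV at -16.10° from the x-axis; with |GV| = 12.8, V = (-1.880, 8.841). The perpendicularity gives VQ at right angles to GV, so VQ runs at 73.90°; with |VQ| = 13.9, Q = (1.974, 22.20). ∠VQF = 63.7° gives QF at -169.8° from the x-axis; with |QF| = 22.5, F = (-20.17, 18.21). Then |SF| = |F − S| = 31.65.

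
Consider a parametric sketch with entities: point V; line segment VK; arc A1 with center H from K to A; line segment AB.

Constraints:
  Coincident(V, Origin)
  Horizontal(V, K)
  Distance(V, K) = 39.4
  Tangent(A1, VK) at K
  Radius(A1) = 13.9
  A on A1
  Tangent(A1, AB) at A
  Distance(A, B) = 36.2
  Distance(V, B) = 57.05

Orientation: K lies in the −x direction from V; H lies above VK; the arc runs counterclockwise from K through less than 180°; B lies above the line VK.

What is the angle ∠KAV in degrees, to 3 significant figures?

105°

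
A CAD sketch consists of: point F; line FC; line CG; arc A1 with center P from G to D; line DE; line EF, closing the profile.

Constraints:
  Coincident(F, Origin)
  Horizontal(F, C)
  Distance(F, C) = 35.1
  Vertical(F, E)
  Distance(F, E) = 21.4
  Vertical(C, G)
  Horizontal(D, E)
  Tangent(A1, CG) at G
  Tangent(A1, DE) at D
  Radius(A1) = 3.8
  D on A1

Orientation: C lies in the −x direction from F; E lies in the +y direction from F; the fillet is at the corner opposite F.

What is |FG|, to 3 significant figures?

39.3

F is at the origin; F and C share the same y with |FC| = 35.1 and C on the −x side, so C = (-35.1, 0.00). FE is vertical with |FE| = 21.4 and E on the +y side, so E = (0.00, 21.4). The virtual corner opposite F is at (-35.1, 21.4). The tangent condition forces PG to be normal to CG and the tangent condition forces PD to be normal to DE, with radius 3.8, so the center P sits 3.8 in from both sides at P = (-31.3, 17.6). That places the tangent points at G = (-35.1, 17.6) on CG and D = (-31.3, 21.4) on DE. Then |FG| = |G − F| = 39.3.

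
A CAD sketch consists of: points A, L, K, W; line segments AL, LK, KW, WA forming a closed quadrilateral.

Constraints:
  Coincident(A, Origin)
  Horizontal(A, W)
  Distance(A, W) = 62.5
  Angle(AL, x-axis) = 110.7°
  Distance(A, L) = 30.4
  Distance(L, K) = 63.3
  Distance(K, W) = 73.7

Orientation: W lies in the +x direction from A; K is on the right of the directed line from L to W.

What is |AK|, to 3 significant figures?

34.5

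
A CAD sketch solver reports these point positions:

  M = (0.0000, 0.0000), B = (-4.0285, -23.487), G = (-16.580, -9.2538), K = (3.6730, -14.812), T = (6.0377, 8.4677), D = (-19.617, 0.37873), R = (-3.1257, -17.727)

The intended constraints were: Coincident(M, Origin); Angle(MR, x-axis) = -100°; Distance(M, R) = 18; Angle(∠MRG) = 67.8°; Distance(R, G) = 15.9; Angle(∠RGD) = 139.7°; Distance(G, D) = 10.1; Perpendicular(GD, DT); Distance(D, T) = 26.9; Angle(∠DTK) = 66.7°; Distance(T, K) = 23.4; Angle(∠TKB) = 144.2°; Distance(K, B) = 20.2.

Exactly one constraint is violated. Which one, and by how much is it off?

Distance(K, B) = 20.2 — off by 8.60.

M = (0.00, 0.00) ✓; MR at -100.0° ✓; |MR| = 18.00 ✓; ∠MRG = 67.80° ✓; |RG| = 15.90 ✓; ∠RGD = 139.7° ✓; |GD| = 10.10 ✓; ∠(GD, DT) = 90.00° ✓; |DT| = 26.90 ✓; ∠DTK = 66.70° ✓; |TK| = 23.40 ✓; ∠TKB = 144.2° ✓; |KB| = 11.60 ✗.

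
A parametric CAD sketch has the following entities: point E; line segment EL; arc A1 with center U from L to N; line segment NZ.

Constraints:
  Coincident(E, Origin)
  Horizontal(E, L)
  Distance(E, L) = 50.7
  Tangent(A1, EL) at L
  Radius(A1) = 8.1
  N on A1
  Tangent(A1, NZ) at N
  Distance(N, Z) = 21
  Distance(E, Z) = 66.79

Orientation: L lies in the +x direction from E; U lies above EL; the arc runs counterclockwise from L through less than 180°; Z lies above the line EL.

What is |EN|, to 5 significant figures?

59.244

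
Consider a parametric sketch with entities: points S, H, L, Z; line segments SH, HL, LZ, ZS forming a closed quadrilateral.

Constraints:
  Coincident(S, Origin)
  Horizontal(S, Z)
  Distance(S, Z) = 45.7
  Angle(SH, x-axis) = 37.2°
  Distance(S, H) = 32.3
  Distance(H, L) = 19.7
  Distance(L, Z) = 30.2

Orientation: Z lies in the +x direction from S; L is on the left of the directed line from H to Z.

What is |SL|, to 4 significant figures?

51.95

Checks: |HL| = 19.70 ✓; |LZ| = 30.20 ✓.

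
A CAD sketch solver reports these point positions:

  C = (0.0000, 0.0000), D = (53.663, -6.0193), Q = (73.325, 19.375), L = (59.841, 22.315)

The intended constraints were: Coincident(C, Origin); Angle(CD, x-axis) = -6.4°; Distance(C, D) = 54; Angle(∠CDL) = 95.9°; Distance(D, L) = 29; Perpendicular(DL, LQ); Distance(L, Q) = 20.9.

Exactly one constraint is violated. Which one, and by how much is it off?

Distance(L, Q) = 20.9 — off by 7.10.

C = (0.00, 0.00) ✓; CD at -6.400° ✓; |CD| = 54.00 ✓; ∠CDL = 95.90° ✓; |DL| = 29.00 ✓; ∠(DL, LQ) = 90.00° ✓; |LQ| = 13.80 ✗.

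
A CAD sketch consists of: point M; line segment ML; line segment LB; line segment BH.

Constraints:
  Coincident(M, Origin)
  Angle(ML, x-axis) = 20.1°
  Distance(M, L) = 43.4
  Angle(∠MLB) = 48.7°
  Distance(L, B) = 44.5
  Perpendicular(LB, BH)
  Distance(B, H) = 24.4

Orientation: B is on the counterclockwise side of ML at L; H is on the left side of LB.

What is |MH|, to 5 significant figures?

17.853

M is at the origin; ML runs at 20.1° with length 43.4, so L = 43.4·(cos 20.1°, sin 20.1°) = (40.757, 14.915). ∠MLB = 48.7°, so LB runs at 20.1° + (180° − 48.7°) = 151.40° from the x-axis; with |LB| = 44.5, B = L + 44.5·(cos 151.40°, sin 151.40°) = (1.6864, 36.217). LB ⟂ BH; with |BH| = 24.4 on the left of LB, H = B + 24.4·(-0.47869, -0.87798) = (-9.9936, 14.794). Then |MH| = |H − M| = 17.853.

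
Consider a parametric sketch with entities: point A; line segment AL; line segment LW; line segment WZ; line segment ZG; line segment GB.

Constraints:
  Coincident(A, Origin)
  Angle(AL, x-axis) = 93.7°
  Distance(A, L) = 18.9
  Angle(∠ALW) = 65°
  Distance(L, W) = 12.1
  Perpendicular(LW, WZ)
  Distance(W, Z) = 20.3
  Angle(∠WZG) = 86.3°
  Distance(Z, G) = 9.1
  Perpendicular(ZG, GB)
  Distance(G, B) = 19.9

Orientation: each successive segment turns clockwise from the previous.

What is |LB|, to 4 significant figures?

4.306

A is at the origin; AL runs at 93.7° with length 18.9, so L = (-1.220, 18.86). ∠ALW = 65.0° gives LW at -21.30° from the x-axis; with |LW| = 12.1, W = (10.05, 14.47). LW is perpendicular to WZ, so WZ runs at -111.3°; with |WZ| = 20.3, Z = (2.680, -4.448). ∠WZG = 86.3° gives ZG at 155.0° from the x-axis; with |ZG| = 9.1, G = (-5.568, -0.6022). ZG is perpendicular to GB, so GB runs at 65.00°; with |GB| = 19.9, B = (2.843, 17.43). Then |LB| = |B − L| = 4.306.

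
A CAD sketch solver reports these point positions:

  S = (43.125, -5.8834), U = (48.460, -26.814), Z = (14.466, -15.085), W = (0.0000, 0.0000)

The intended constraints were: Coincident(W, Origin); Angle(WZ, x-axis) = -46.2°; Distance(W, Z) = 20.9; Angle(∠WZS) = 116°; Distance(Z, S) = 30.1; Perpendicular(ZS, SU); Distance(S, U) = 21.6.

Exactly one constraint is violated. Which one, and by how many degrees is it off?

Perpendicular(ZS, SU) — off by 3.50°.

W = (0.00, 0.00) ✓; WZ at -46.20° ✓; |WZ| = 20.90 ✓; ∠WZS = 116.0° ✓; |ZS| = 30.10 ✓; ∠(ZS, SU) = 93.50° ✗; |SU| = 21.60 ✓.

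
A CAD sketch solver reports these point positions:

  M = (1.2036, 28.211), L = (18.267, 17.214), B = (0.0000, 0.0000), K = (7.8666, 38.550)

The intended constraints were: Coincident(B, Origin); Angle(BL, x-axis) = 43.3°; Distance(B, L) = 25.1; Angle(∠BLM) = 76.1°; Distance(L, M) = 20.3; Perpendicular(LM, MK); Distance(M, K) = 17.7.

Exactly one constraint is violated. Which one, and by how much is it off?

Distance(M, K) = 17.7 — off by 5.40.

B = (0.00, 0.00) ✓; BL at 43.30° ✓; |BL| = 25.10 ✓; ∠BLM = 76.10° ✓; |LM| = 20.30 ✓; ∠(LM, MK) = 90.00° ✓; |MK| = 12.30 ✗.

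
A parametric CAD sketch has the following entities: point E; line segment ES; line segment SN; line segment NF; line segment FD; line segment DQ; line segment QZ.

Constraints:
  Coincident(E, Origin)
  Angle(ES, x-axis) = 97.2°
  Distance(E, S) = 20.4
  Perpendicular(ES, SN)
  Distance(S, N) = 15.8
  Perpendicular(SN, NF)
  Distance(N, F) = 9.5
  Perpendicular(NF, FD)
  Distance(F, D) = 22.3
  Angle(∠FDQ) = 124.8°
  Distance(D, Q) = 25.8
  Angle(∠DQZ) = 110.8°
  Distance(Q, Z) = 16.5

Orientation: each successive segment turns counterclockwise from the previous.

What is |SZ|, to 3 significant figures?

28.0

∠FDQ = 124.8° gives DQ at 62.4° from the x-axis; with |DQ| = 25.8, Q = (17.0, 34.5). ∠DQZ = 110.8° gives QZ at 132° from the x-axis; with |QZ| = 16.5, Z = (6.08, 46.8). Then |SZ| = |Z − S| = 28.0.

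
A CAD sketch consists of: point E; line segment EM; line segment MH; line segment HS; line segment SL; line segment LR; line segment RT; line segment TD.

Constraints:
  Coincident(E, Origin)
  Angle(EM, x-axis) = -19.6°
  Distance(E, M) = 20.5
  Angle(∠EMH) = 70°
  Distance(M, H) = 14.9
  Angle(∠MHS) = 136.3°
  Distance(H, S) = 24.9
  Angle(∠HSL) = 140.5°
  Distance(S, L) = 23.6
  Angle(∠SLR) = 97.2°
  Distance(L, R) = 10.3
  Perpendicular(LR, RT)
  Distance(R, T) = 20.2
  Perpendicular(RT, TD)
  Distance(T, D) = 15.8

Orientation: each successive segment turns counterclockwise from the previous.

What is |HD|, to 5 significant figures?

28.978

LR is perpendicular to RT, so RT runs at -13.600°; with |RT| = 20.2, T = (-4.3613, 13.774). The perpendicularity gives TD at right angles to RT, so TD runs at 76.400°; with |TD| = 15.8, D = (-0.64610, 29.131). Then |HD| = |D − H| = 28.978.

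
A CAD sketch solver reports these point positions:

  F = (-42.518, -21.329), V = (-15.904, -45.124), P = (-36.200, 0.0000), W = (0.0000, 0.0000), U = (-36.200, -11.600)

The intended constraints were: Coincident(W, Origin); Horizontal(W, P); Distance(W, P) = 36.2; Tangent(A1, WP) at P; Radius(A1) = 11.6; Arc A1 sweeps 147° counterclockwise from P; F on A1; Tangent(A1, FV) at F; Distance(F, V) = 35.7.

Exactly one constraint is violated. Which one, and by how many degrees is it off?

Tangent(A1, FV) at F — off by 8.80°.

W = (0.00, 0.00) ✓; W.y = 0.00, P.y = 0.00 ✓; |WP| = 36.20 ✓; ∠(UP, PW) = 90.00° ✓; |UP| = 11.60 ✓; bearing(U→F) − bearing(U→P) = 147.0° ✓; |UF| = 11.60 ✓; ∠(UF, FV) = 98.80° ✗; |FV| = 35.70 ✓.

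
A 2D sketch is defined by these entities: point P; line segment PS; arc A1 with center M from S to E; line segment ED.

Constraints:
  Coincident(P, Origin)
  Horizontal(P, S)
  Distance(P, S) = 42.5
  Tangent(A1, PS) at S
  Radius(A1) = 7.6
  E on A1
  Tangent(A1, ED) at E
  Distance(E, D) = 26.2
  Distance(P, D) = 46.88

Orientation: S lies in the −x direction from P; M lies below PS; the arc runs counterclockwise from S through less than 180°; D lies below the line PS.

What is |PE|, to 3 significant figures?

50.1

P is at the origin; P and S share the same y with |PS| = 42.5 and S on the −x side, so S = (-42.5, 0.00). A1 meets PS tangentially, so MS is at right angles to PS, so M = S + (0, -7.6) = (-42.5, -7.60). Since ME ⟂ ED (tangency), |MD| = √(7.6² + 26.2²) = 27.3 regardless of where E sits on A1. So D lies on both circle(P, 46.88) and circle(M, 27.3); the below-PS intersection is D = (-33.1, -33.2). E is the foot of the tangent from D: E = (-48.6, -12.1).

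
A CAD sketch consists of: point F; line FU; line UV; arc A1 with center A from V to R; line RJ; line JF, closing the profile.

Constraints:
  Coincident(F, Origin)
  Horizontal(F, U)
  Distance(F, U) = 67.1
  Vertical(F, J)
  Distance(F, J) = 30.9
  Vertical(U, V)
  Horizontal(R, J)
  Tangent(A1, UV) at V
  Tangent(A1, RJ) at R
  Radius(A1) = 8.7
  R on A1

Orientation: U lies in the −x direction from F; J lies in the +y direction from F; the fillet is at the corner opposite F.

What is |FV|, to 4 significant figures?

70.68

F is at the origin; F and U share the same y with |FU| = 67.1 and U on the −x side, so U = (-67.10, 0.000). F and J share the same x with |FJ| = 30.9 and J on the +y side, so J = (0.000, 30.90). The virtual corner opposite F is at (-67.10, 30.90). Since A1 is tangent to UV there, AV ⟂ UV and A1 meets RJ tangentially, so AR is at right angles to RJ, with radius 8.7, so the center A sits 8.7 in from both sides at A = (-58.40, 22.20). That places the tangent points at V = (-67.10, 22.20) on UV and R = (-58.40, 30.90) on RJ. Then |FV| = |V − F| = 70.68.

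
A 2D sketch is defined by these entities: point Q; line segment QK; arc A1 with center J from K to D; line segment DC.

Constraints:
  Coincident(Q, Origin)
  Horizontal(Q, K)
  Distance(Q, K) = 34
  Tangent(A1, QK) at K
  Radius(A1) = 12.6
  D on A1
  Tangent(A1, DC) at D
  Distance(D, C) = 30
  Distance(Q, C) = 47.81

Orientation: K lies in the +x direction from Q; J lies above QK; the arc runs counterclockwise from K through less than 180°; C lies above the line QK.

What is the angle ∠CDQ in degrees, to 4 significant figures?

71.44°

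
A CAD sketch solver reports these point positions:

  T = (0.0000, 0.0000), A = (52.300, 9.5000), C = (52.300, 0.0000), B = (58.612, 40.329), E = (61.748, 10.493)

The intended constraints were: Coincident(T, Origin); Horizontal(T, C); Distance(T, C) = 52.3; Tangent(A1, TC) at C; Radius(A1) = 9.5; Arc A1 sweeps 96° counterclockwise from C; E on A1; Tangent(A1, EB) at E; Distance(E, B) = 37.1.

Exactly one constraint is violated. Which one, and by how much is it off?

Distance(E, B) = 37.1 — off by 7.10.

T = (0.00, 0.00) ✓; T.y = 0.00, C.y = 0.00 ✓; |TC| = 52.30 ✓; ∠(AC, CT) = 90.00° ✓; |AC| = 9.500 ✓; bearing(A→E) − bearing(A→C) = 96.00° ✓; |AE| = 9.500 ✓; ∠(AE, EB) = 90.00° ✓; |EB| = 30.00 ✗.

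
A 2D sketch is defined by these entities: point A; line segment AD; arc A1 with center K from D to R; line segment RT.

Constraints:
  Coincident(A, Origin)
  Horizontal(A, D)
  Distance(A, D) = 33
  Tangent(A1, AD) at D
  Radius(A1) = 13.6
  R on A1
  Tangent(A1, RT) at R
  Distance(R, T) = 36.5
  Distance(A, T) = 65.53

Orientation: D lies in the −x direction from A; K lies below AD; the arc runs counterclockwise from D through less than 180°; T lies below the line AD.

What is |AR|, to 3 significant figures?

49.1

A is at the origin; AD is horizontal with |AD| = 33.0 and D on the −x side, so D = (-33.0, 0.00). The tangent condition forces KD to be normal to AD, so K = D + (0, -13.6) = (-33.0, -13.6). Since KR ⟂ RT (tangency), |KT| = √(13.6² + 36.5²) = 39.0 regardless of where R sits on A1. So T lies on both circle(A, 65.53) and circle(K, 39.0); the below-AD intersection is T = (-40.0, -51.9). R is the foot of the tangent from T: R = (-46.4, -16.0).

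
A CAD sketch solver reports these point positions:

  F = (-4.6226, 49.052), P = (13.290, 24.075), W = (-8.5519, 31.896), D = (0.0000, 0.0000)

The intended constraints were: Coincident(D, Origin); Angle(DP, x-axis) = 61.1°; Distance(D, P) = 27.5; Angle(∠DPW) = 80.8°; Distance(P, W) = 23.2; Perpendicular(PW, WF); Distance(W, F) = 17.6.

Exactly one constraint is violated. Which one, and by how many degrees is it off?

Perpendicular(PW, WF) — off by 6.80°.

D = (0.00, 0.00) ✓; DP at 61.10° ✓; |DP| = 27.50 ✓; ∠DPW = 80.80° ✓; |PW| = 23.20 ✓; ∠(PW, WF) = 83.20° ✗; |WF| = 17.60 ✓.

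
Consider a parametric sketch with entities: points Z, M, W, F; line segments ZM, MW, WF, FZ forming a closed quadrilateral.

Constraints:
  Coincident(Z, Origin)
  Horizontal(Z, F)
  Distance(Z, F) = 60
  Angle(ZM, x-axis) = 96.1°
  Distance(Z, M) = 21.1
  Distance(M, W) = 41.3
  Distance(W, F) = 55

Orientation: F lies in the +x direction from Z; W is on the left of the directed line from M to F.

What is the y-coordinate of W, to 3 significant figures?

46.3

Checks: |MW| = 41.30 ✓; |WF| = 55.00 ✓.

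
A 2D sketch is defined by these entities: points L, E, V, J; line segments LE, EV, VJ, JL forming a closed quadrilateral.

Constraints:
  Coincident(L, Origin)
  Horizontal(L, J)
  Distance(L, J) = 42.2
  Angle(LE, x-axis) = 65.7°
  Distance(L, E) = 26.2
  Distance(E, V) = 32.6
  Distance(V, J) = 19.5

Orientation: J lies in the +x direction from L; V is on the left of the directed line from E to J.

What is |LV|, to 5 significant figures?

47.283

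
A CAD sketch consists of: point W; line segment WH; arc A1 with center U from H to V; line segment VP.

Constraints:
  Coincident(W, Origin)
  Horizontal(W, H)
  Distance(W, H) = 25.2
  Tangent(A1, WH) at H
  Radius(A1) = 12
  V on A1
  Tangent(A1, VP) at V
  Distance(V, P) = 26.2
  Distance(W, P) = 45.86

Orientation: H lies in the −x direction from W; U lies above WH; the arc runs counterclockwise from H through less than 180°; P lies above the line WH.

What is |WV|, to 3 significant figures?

20.7

Checks: |UV| = 12.00 ✓; ∠(UV, VP) = 90.00° ✓; |VP| = 26.20 ✓; |WP| = 45.86 ✓.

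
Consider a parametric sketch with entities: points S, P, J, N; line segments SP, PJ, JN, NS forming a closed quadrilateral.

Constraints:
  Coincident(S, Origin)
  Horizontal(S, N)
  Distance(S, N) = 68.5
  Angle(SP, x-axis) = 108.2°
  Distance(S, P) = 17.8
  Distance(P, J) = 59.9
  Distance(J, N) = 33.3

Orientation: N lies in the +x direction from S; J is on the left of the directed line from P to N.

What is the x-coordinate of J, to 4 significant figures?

53.01

Checks: |PJ| = 59.90 ✓; |JN| = 33.30 ✓.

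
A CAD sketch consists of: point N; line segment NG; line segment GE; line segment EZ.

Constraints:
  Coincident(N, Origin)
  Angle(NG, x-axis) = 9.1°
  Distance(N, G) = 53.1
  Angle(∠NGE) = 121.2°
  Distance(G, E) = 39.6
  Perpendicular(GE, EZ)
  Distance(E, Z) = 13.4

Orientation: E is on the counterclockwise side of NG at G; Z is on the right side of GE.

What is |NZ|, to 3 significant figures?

89.2

∠NGE = 121.2°, so GE runs at 9.1° + (180° − 121.2°) = 67.9° from the x-axis; with |GE| = 39.6, E = G + 39.6·(cos 67.9°, sin 67.9°) = (67.3, 45.1). The perpendicularity gives EZ at right angles to GE; with |EZ| = 13.4 on the right of GE, Z = E + 13.4·(0.927, -0.376) = (79.7, 40.0). Then |NZ| = |Z − N| = 89.2.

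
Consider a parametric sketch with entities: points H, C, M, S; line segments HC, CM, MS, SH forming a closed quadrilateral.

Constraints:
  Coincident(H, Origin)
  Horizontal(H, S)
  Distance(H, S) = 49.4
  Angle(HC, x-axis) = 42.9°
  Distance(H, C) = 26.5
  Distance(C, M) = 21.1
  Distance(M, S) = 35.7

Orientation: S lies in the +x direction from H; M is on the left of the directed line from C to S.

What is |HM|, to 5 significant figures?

47.599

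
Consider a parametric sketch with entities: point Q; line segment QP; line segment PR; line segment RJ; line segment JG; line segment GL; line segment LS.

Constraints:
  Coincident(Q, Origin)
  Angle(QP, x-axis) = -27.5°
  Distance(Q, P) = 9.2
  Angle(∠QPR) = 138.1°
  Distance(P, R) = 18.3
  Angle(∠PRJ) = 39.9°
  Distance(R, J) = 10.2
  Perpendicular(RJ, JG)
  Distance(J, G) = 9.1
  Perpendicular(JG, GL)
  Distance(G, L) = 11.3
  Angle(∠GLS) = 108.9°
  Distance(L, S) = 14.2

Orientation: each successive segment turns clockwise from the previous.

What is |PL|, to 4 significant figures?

15.37

RJ ⟂ JG, so JG runs at 60.50°; with |JG| = 9.1, G = (10.20, -8.435). The perpendicularity gives GL at right angles to JG, so GL runs at -29.50°; with |GL| = 11.3, L = (20.04, -14.00). Then |PL| = |L − P| = 15.37.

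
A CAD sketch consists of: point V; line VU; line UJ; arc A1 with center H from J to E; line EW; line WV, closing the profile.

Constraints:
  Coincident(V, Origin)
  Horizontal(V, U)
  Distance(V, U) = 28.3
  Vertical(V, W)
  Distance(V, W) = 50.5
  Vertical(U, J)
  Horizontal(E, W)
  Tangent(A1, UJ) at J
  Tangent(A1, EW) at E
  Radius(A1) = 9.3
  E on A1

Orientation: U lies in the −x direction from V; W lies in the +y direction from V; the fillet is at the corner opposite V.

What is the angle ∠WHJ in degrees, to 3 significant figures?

154°

V is at the origin; V and U share the same y with |VU| = 28.3 and U on the −x side, so U = (-28.3, 0.00). VW is vertical with |VW| = 50.5 and W on the +y side, so W = (0.00, 50.5). The virtual corner opposite V is at (-28.3, 50.5). A1 meets UJ tangentially, so HJ is at right angles to UJ and A1 meets EW tangentially, so HE is at right angles to EW, with radius 9.3, so the center H sits 9.3 in from both sides at H = (-19.0, 41.2). That places the tangent points at J = (-28.3, 41.2) on UJ and E = (-19.0, 50.5) on EW. Then cos ∠WHJ = HW·HJ / (|HW||HJ|), giving 154°.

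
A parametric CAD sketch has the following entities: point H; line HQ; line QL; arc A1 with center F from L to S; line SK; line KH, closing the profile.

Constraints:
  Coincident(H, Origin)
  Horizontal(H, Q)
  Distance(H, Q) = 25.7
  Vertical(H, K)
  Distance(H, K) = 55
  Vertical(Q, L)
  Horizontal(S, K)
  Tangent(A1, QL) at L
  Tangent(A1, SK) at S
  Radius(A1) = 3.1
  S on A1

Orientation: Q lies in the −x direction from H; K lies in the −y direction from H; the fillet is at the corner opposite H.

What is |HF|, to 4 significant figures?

56.61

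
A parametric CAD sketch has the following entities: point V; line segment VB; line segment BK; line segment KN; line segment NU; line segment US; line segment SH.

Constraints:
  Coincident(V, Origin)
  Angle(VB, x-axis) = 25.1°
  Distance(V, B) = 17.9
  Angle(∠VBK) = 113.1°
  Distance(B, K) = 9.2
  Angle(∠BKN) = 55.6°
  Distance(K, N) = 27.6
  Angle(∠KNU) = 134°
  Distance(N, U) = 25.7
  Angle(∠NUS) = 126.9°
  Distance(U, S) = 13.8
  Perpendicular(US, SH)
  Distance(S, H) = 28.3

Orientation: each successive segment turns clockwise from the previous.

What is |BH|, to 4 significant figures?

22.46

V is at the origin; VB runs at 25.1° with length 17.9, so B = (16.21, 7.593). ∠VBK = 113.1° gives BK at -41.80° from the x-axis; with |BK| = 9.2, K = (23.07, 1.461). ∠BKN = 55.6° gives KN at -166.2° from the x-axis; with |KN| = 27.6, N = (-3.735, -5.122). ∠KNU = 134.0° gives NU at 147.8° from the x-axis; with |NU| = 25.7, U = (-25.48, 8.572). ∠NUS = 126.9° gives US at 94.70° from the x-axis; with |US| = 13.8, S = (-26.61, 22.33). US is perpendicular to SH, so SH runs at 4.700°; with |SH| = 28.3, H = (1.592, 24.64). Then |BH| = |H − B| = 22.46.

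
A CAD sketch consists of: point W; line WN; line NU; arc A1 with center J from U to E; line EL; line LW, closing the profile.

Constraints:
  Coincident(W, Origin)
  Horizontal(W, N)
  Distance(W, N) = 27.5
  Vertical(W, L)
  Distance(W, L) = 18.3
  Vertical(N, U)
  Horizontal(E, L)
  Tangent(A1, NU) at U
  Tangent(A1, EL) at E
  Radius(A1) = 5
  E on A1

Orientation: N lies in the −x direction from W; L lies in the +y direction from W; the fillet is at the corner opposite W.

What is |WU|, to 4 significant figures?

30.55

The virtual corner opposite W is at (-27.50, 18.30). A1 meets NU tangentially, so JU is at right angles to NU and since A1 is tangent to EL there, JE ⟂ EL, with radius 5.0, so the center J sits 5.0 in from both sides at J = (-22.50, 13.30). That places the tangent points at U = (-27.50, 13.30) on NU and E = (-22.50, 18.30) on EL. Then |WU| = |U − W| = 30.55.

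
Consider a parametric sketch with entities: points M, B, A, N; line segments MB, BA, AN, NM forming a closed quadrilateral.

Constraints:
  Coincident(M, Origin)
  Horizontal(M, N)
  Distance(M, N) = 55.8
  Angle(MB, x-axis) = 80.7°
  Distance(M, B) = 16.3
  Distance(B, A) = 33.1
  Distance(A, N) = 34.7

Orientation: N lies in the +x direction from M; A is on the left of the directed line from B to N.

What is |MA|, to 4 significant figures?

43.30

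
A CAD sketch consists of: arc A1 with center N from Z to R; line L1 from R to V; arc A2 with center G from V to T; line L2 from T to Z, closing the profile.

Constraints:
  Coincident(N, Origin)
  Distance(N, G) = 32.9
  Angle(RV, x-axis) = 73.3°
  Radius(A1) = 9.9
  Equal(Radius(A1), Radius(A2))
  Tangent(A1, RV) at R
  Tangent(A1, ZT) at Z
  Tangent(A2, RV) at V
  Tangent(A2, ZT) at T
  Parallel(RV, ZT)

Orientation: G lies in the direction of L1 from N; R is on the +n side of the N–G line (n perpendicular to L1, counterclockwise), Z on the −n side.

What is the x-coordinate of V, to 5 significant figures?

-0.028282

The slot axis is L1's direction at 73.3°, so u = (cos 73.3°, sin 73.3°) = (0.28736, 0.95782) and n = (−sin 73.3°, cos 73.3°) = (-0.95782, 0.28736). N is at the origin and G lies 32.9 along u from N, so G = 32.9·u = (9.4542, 31.512). Tangency of A1 to both parallel lines with radius 9.9 puts R and Z at N ± 9.9·n: R = (-9.4824, 2.8449), Z = (9.4824, -2.8449). Equal radii place V and T the same way about G: V = G + 9.9·n = (-0.028282, 34.357), T = G − 9.9·n = (18.937, 28.667). So V.x = -0.028282.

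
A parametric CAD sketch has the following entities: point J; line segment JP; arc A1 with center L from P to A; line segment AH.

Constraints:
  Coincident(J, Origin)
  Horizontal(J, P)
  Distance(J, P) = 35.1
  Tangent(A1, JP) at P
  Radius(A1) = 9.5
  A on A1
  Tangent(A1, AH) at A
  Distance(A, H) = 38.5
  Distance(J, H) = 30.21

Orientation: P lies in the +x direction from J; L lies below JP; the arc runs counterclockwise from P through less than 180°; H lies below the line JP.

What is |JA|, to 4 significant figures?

28.49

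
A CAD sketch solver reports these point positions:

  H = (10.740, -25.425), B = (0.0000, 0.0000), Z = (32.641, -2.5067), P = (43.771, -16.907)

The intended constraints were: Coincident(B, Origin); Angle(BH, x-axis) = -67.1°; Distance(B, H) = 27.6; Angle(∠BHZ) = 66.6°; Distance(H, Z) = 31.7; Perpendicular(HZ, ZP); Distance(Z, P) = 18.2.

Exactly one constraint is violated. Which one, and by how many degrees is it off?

Perpendicular(HZ, ZP) — off by 8.60°.

B = (0.00, 0.00) ✓; BH at -67.10° ✓; |BH| = 27.60 ✓; ∠BHZ = 66.60° ✓; |HZ| = 31.70 ✓; ∠(HZ, ZP) = 98.60° ✗; |ZP| = 18.20 ✓.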